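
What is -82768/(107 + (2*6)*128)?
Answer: -82768/1643 ≈ -50.376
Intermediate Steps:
-82768/(107 + (2*6)*128) = -82768/(107 + 12*128) = -82768/(107 + 1536) = -82768/1643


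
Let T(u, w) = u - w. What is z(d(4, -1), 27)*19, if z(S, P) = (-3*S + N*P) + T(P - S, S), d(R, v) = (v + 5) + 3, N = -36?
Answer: -18620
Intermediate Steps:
d(R, v) = 8 + v (d(R, v) = (5 + v) + 3 = 8 + v)
z(S, P) = -35*P - 5*S (z(S, P) = (-3*S - 36*P) + ((P - S) - S) = (-36*P - 3*S) + (P - 2*S) = -35*P - 5*S)
z(d(4, -1), 27)*19 = (-35*27 - 5*(8 - 1))*19 = (-945 - 5*7)*19 = (-945 - 35)*19 = -980*19 = -18620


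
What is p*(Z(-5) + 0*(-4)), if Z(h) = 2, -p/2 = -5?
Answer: 20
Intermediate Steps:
p = 10 (p = -2*(-5) = 10)
p*(Z(-5) + 0*(-4)) = 10*(2 + 0*(-4)) = 10*(2 + 0) = 10*2 = 20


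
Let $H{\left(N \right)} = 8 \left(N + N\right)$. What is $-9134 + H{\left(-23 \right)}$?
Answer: $-9502$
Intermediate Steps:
$H{\left(N \right)} = 16 N$ ($H{\left(N \right)} = 8 \cdot 2 N = 16 N$)
$-9134 + H{\left(-23 \right)} = -9134 + 16 \left(-23\right) = -9134 - 368 = -9502$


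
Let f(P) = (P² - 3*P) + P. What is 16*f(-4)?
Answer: 384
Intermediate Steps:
f(P) = P² - 2*P
16*f(-4) = 16*(-4*(-2 - 4)) = 16*(-4*(-6)) = 16*24 = 384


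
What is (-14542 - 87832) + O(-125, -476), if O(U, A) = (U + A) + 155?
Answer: -102820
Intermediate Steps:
O(U, A) = 155 + A + U (O(U, A) = (A + U) + 155 = 155 + A + U)
(-14542 - 87832) + O(-125, -476) = (-14542 - 87832) + (155 - 476 - 125) = -102374 - 446 = -102820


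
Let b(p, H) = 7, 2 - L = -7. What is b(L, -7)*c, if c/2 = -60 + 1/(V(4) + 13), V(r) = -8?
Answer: -4186/5 ≈ -837.20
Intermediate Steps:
L = 9 (L = 2 - 1*(-7) = 2 + 7 = 9)
c = -598/5 (c = 2*(-60 + 1/(-8 + 13)) = 2*(-60 + 1/5) = 2*(-60 + ⅕) = 2*(-299/5) = -598/5 ≈ -119.60)
b(L, -7)*c = 7*(-598/5) = -4186/5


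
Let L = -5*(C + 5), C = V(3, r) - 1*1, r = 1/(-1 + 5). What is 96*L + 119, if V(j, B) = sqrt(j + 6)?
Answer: -3241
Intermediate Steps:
r = 1/4 ≈ 0.25000
V(j, B) = sqrt(6 + j)
C = 2 (C = sqrt(6 + 3) - 1*1 = sqrt(9) - 1 = 3 - 1 = 2)
L = -35 (L = -5*(2 + 5) = -5*7 = -35)
96*L + 119 = 96*(-35) + 119 = -3360 + 119 = -3241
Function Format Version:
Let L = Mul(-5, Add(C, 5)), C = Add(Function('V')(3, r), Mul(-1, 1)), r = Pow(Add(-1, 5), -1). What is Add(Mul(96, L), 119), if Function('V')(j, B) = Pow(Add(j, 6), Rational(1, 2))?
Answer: -3241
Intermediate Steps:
r = Rational(1, 4) (r = Pow(4, -1) = Rational(1, 4) ≈ 0.25000)
Function('V')(j, B) = Pow(Add(6, j), Rational(1, 2))
C = 2 (C = Add(Pow(Add(6, 3), Rational(1, 2)), Mul(-1, 1)) = Add(Pow(9, Rational(1, 2)), -1) = Add(3, -1) = 2)
L = -35 (L = Mul(-5, Add(2, 5)) = Mul(-5, 7) = -35)
Add(Mul(96, L), 119) = Add(Mul(96, -35), 119) = Add(-3360, 119) = -3241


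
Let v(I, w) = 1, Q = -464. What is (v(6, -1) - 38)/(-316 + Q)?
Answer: 37/780 ≈ 0.047436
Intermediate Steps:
(v(6, -1) - 38)/(-316 + Q) = (1 - 38)/(-316 - 464) = -37/(-780) = -37*(-1/780) = 37/780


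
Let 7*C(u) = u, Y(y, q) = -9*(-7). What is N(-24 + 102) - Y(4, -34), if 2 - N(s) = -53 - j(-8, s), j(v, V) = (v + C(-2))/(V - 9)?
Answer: -3922/483 ≈ -8.1201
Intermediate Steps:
Y(y, q) = 63
C(u) = u/7
j(v, V) = (-2/7 + v)/(-9 + V) (j(v, V) = (v + (1/7)*(-2))/(V - 9) = (v - 2/7)/(-9 + V) = (-2/7 + v)/(-9 + V))
N(s) = 55 - 58/(7*(-9 + s)) (N(s) = 2 - (-53 - (-2/7 - 8)/(-9 + s)) = 2 - (-53 - (-58)/((-9 + s)*7)) = 2 - (-53 - (-58)/(7*(-9 + s))) = 2 - (-53 + 58/(7*(-9 + s))) = 2 + (53 - 58/(7*(-9 + s))) = 55 - 58/(7*(-9 + s)))
N(-24 + 102) - Y(4, -34) = (-3523 + 385*(-24 + 102))/(7*(-9 + (-24 + 102))) - 1*63 = (-3523 + 385*78)/(7*(-9 + 78)) - 63 = (1/7)*(-3523 + 30030)/69 - 63 = (1/7)*(1/69)*26507 - 63 = 26507/483 - 63 = -3922/483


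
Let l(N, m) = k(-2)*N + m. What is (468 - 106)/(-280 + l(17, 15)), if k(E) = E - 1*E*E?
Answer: -362/367 ≈ -0.98638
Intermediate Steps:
k(E) = E - E² (k(E) = E - E*E = E - E²)
l(N, m) = m - 6*N (l(N, m) = (-2*(1 - 1*(-2)))*N + m = (-2*(1 + 2))*N + m = (-2*3)*N + m = -6*N + m = m - 6*N)
(468 - 106)/(-280 + l(17, 15)) = (468 - 106)/(-280 + (15 - 6*17)) = 362/(-280 + (15 - 102)) = 362/(-280 - 87) = 362/(-367) = 362*(-1/367) = -362/367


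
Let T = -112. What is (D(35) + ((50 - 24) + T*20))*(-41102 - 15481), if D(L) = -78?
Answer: 129688236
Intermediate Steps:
(D(35) + ((50 - 24) + T*20))*(-41102 - 15481) = (-78 + ((50 - 24) - 112*20))*(-41102 - 15481) = (-78 + (26 - 2240))*(-56583) = (-78 - 2214)*(-56583) = -2292*(-56583) = 129688236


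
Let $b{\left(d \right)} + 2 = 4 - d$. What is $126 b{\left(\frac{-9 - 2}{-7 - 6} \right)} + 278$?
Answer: $\frac{5504}{13} \approx 423.38$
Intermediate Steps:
$b{\left(d \right)} = 2 - d$ ($b{\left(d \right)} = -2 - \left(-4 + d\right) = 2 - d$)
$126 b{\left(\frac{-9 - 2}{-7 - 6} \right)} + 278 = 126 \left(2 - \frac{-9 - 2}{-7 - 6}\right) + 278 = 126 \left(2 - - \frac{11}{-13}\right) + 278 = 126 \left(2 - \left(-11\right) \left(- \frac{1}{13}\right)\right) + 278 = 126 \left(2 - \frac{11}{13}\right) + 278 = 126 \cdot \frac{15}{13} + 278 = \frac{1890}{13} + 278 = \frac{5504}{13}$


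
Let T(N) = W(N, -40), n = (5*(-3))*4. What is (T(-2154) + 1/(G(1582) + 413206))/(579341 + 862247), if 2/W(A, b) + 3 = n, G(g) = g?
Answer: -829513/37671064410672 ≈ -2.2020e-8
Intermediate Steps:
n = -60 (n = -15*4 = -60)
W(A, b) = -2/63 (W(A, b) = 2/(-3 - 60) = 2/(-63) = 2*(-1/63) = -2/63)
T(N) = -2/63
(T(-2154) + 1/(G(1582) + 413206))/(579341 + 862247) = (-2/63 + 1/(1582 + 413206))/(579341 + 862247) = (-2/63 + 1/414788)/1441588 = (-2/63 + 1/414788)*(1/1441588) = -829513/26131644*1/1441588 = -829513/37671064410672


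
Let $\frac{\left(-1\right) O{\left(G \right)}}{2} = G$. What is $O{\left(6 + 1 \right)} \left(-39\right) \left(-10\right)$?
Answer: $-5460$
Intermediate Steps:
$O{\left(G \right)} = - 2 G$
$O{\left(6 + 1 \right)} \left(-39\right) \left(-10\right) = - 2 \left(6 + 1\right) \left(-39\right) \left(-10\right) = \left(-2\right) 7 \left(-39\right) \left(-10\right) = \left(-14\right) \left(-39\right) \left(-10\right) = 546 \left(-10\right) = -5460$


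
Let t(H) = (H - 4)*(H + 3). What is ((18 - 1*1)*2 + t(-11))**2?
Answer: 23716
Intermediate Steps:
t(H) = (-4 + H)*(3 + H)
((18 - 1*1)*2 + t(-11))**2 = ((18 - 1*1)*2 + (-12 + (-11)**2 - 1*(-11)))**2 = ((18 - 1)*2 + (-12 + 121 + 11))**2 = (17*2 + 120)**2 = (34 + 120)**2 = 154**2 = 23716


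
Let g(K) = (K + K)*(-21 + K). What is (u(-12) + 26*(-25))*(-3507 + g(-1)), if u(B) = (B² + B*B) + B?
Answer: 1295162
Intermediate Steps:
u(B) = B + 2*B² (u(B) = (B² + B²) + B = 2*B² + B = B + 2*B²)
g(K) = 2*K*(-21 + K) (g(K) = (2*K)*(-21 + K) = 2*K*(-21 + K))
(u(-12) + 26*(-25))*(-3507 + g(-1)) = (-12*(1 + 2*(-12)) + 26*(-25))*(-3507 + 2*(-1)*(-21 - 1)) = (-12*(1 - 24) - 650)*(-3507 + 2*(-1)*(-22)) = (-12*(-23) - 650)*(-3507 + 44) = (276 - 650)*(-3463) = -374*(-3463) = 1295162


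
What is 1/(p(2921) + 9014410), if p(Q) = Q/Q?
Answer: 1/9014411 ≈ 1.1093e-7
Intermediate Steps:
p(Q) = 1
1/(p(2921) + 9014410) = 1/(1 + 9014410) = 1/9014411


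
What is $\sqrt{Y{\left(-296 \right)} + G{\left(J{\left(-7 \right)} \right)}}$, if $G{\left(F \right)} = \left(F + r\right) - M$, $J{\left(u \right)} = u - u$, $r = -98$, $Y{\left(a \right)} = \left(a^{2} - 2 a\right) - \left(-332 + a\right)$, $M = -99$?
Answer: $49 \sqrt{37} \approx 298.06$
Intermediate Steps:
$Y{\left(a \right)} = 332 + a^{2} - 3 a$
$J{\left(u \right)} = 0$
$G{\left(F \right)} = 1 + F$ ($G{\left(F \right)} = \left(F - 98\right) - -99 = \left(-98 + F\right) + 99 = 1 + F$)
$\sqrt{Y{\left(-296 \right)} + G{\left(J{\left(-7 \right)} \right)}} = \sqrt{\left(332 + \left(-296\right)^{2} - -888\right) + \left(1 + 0\right)} = \sqrt{\left(332 + 87616 + 888\right) + 1} = \sqrt{88836 + 1} = \sqrt{88837} = 49 \sqrt{37}$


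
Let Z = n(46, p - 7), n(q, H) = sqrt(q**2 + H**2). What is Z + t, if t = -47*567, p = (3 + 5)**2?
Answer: -26649 + sqrt(5365) ≈ -26576.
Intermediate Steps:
p = 64 (p = 8**2 = 64)
t = -26649
n(q, H) = sqrt(H**2 + q**2)
Z = sqrt(5365) (Z = sqrt((64 - 7)**2 + 46**2) = sqrt(57**2 + 2116) = sqrt(3249 + 2116) = sqrt(5365) ≈ 73.246)
Z + t = sqrt(5365) - 26649 = -26649 + sqrt(5365)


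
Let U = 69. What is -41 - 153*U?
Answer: -10598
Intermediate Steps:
-41 - 153*U = -41 - 153*69 = -41 - 10557 = -10598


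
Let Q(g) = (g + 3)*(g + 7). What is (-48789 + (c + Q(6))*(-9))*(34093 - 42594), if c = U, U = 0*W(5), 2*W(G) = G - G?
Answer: 423706842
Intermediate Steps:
W(G) = 0 (W(G) = (G - G)/2 = (1/2)*0 = 0)
U = 0 (U = 0*0 = 0)
Q(g) = (3 + g)*(7 + g)
c = 0
(-48789 + (c + Q(6))*(-9))*(34093 - 42594) = (-48789 + (0 + (21 + 6**2 + 10*6))*(-9))*(34093 - 42594) = (-48789 + (0 + (21 + 36 + 60))*(-9))*(-8501) = (-48789 + (0 + 117)*(-9))*(-8501) = (-48789 + 117*(-9))*(-8501) = (-48789 - 1053)*(-8501) = -49842*(-8501) = 423706842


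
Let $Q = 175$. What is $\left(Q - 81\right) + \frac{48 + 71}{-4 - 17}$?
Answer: $\frac{265}{3} \approx 88.333$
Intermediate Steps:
$\left(Q - 81\right) + \frac{48 + 71}{-4 - 17} = \left(175 - 81\right) + \frac{48 + 71}{-4 - 17} = 94 + \frac{119}{-21} = 94 + 119 \left(- \frac{1}{21}\right) = 94 - \frac{17}{3} = \frac{265}{3}$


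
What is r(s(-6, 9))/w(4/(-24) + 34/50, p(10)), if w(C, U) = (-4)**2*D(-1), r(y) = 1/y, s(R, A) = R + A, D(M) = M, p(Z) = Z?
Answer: -1/48 ≈ -0.020833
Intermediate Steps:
s(R, A) = A + R
w(C, U) = -16 (w(C, U) = (-4)**2*(-1) = 16*(-1) = -16)
r(s(-6, 9))/w(4/(-24) + 34/50, p(10)) = 1/((9 - 6)*(-16)) = -1/16/3 = (1/3)*(-1/16) = -1/48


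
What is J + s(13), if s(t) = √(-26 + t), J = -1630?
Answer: -1630 + I*√13 ≈ -1630.0 + 3.6056*I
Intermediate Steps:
J + s(13) = -1630 + √(-26 + 13) = -1630 + √(-13) = -1630 + I*√13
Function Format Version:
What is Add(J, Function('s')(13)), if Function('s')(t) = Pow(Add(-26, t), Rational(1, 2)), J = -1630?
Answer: Add(-1630, Mul(I, Pow(13, Rational(1, 2)))) ≈ Add(-1630.0, Mul(3.6056, I))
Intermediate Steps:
Add(J, Function('s')(13)) = Add(-1630, Pow(Add(-26, 13), Rational(1, 2))) = Add(-1630, Pow(-13, Rational(1, 2))) = Add(-1630, Mul(I, Pow(13, Rational(1, 2))))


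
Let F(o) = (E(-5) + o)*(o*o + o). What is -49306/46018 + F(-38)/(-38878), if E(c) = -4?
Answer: 28590581/63895993 ≈ 0.44745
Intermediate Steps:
F(o) = (-4 + o)*(o + o**2) (F(o) = (-4 + o)*(o*o + o) = (-4 + o)*(o**2 + o) = (-4 + o)*(o + o**2))
-49306/46018 + F(-38)/(-38878) = -49306/46018 - 38*(-4 + (-38)**2 - 3*(-38))/(-38878) = -49306*1/46018 - 38*(-4 + 1444 + 114)*(-1/38878) = -24653/23009 - 38*1554*(-1/38878) = -24653/23009 - 59052*(-1/38878) = -24653/23009 + 4218/2777 = 28590581/63895993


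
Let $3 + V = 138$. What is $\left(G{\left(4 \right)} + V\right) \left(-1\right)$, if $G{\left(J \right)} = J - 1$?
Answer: $-138$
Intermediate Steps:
$V = 135$ ($V = -3 + 138 = 135$)
$G{\left(J \right)} = -1 + J$ ($G{\left(J \right)} = J - 1 = -1 + J$)
$\left(G{\left(4 \right)} + V\right) \left(-1\right) = \left(\left(-1 + 4\right) + 135\right) \left(-1\right) = \left(3 + 135\right) \left(-1\right) = 138 \left(-1\right) = -138$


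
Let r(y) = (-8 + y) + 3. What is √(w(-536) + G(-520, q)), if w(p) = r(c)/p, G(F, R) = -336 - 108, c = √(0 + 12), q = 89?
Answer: √(-31889186 - 268*√3)/268 ≈ 21.071*I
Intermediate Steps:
c = 2*√3 (c = √12 = 2*√3 ≈ 3.4641)
r(y) = -5 + y
G(F, R) = -444
w(p) = (-5 + 2*√3)/p
√(w(-536) + G(-520, q)) = √((-5 + 2*√3)/(-536) - 444) = √(-(-5 + 2*√3)/536 - 444) = √((5/536 - √3/268) - 444) = √(-237979/536 - √3/268)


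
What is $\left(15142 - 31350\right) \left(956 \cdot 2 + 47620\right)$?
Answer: $-802814656$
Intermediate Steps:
$\left(15142 - 31350\right) \left(956 \cdot 2 + 47620\right) = - 16208 \left(1912 + 47620\right) = \left(-16208\right) 49532 = -802814656$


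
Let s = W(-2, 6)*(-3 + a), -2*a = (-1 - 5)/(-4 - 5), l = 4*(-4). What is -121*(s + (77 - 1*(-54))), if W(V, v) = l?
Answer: -66913/3 ≈ -22304.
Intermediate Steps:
l = -16
W(V, v) = -16
a = -1/3 (a = -(-1 - 5)/(2*(-4 - 5)) = -(-3)/(-9) = -(-3)*(-1)/9 = -1/2*2/3 = -1/3 ≈ -0.33333)
s = 160/3 (s = -16*(-3 - 1/3) = -16*(-10/3) = 160/3 ≈ 53.333)
-121*(s + (77 - 1*(-54))) = -121*(160/3 + (77 - 1*(-54))) = -121*(160/3 + (77 + 54)) = -121*(160/3 + 131) = -121*553/3 = -66913/3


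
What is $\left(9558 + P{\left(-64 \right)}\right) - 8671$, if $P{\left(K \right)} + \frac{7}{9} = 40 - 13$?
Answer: $\frac{8219}{9} \approx 913.22$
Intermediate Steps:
$P{\left(K \right)} = \frac{236}{9}$ ($P{\left(K \right)} = - \frac{7}{9} + \left(40 - 13\right) = - \frac{7}{9} + 27 = \frac{236}{9}$)
$\left(9558 + P{\left(-64 \right)}\right) - 8671 = \left(9558 + \frac{236}{9}\right) - 8671 = \frac{86258}{9} - 8671 = \frac{8219}{9}$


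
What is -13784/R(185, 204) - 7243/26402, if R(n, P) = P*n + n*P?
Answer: -113828351/249102870 ≈ -0.45695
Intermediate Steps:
R(n, P) = 2*P*n (R(n, P) = P*n + P*n = 2*P*n)
-13784/R(185, 204) - 7243/26402 = -13784/(2*204*185) - 7243/26402 = -13784/75480 - 7243*1/26402 = -13784*1/75480 - 7243/26402 = -1723/9435 - 7243/26402 = -113828351/249102870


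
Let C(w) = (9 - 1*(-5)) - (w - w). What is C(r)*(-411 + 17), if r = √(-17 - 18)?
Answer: -5516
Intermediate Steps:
r = I*√35 (r = √(-35) = I*√35 ≈ 5.9161*I)
C(w) = 14 (C(w) = (9 + 5) - 1*0 = 14 + 0 = 14)
C(r)*(-411 + 17) = 14*(-411 + 17) = 14*(-394) = -5516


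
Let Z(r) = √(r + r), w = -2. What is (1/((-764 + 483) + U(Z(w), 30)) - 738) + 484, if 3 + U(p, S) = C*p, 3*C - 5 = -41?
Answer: -5158303/20308 + 3*I/10154 ≈ -254.0 + 0.00029545*I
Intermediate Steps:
C = -12 (C = 5/3 + (⅓)*(-41) = 5/3 - 41/3 = -12)
Z(r) = √2*√r (Z(r) = √(2*r) = √2*√r)
U(p, S) = -3 - 12*p
(1/((-764 + 483) + U(Z(w), 30)) - 738) + 484 = (1/((-764 + 483) + (-3 - 12*√2*√(-2))) - 738) + 484 = (1/(-281 + (-3 - 12*√2*I*√2)) - 738) + 484 = (1/(-281 + (-3 - 24*I)) - 738) + 484 = (1/(-284 - 24*I) - 738) + 484 = ((-284 + 24*I)/81232 - 738) + 484 = (-738 + (-284 + 24*I)/81232) + 484 = -254 + (-284 + 24*I)/81232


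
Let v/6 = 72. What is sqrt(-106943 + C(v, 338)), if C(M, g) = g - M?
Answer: 3*I*sqrt(11893) ≈ 327.17*I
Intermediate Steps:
v = 432 (v = 6*72 = 432)
sqrt(-106943 + C(v, 338)) = sqrt(-106943 + (338 - 1*432)) = sqrt(-106943 + (338 - 432)) = sqrt(-106943 - 94) = sqrt(-107037) = 3*I*sqrt(11893)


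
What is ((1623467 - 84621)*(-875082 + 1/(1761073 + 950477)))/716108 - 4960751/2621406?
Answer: -797654845815793260581627/424179021205853700 ≈ -1.8805e+6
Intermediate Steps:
((1623467 - 84621)*(-875082 + 1/(1761073 + 950477)))/716108 - 4960751/2621406 = (1538846*(-875082 + 1/2711550))*(1/716108) - 4960751*1/2621406 = (1538846*(-875082 + 1/2711550))*(1/716108) - 4960751/2621406 = (1538846*(-2372828597099/2711550))*(1/716108) - 4960751/2621406 = -1825708897665703877/1355775*1/716108 - 4960751/2621406 = -1825708897665703877/970881323700 - 4960751/2621406 = -797654845815793260581627/424179021205853700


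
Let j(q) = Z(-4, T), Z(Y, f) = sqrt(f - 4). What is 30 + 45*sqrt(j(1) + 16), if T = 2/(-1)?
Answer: 30 + 45*sqrt(16 + I*sqrt(6)) ≈ 210.52 + 13.738*I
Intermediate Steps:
T = -2 (T = 2*(-1) = -2)
Z(Y, f) = sqrt(-4 + f)
j(q) = I*sqrt(6) (j(q) = sqrt(-4 - 2) = sqrt(-6) = I*sqrt(6))
30 + 45*sqrt(j(1) + 16) = 30 + 45*sqrt(I*sqrt(6) + 16) = 30 + 45*sqrt(16 + I*sqrt(6))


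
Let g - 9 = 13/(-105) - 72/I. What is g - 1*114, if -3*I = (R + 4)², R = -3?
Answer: 11642/105 ≈ 110.88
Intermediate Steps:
I = -⅓ (I = -(-3 + 4)²/3 = -⅓*1² = -⅓*1 = -⅓ ≈ -0.33333)
g = 23612/105 (g = 9 + (13/(-105) - 72/(-⅓)) = 9 + (13*(-1/105) - 72*(-3)) = 9 + (-13/105 + 216) = 9 + 22667/105 = 23612/105 ≈ 224.88)
g - 1*114 = 23612/105 - 1*114 = 23612/105 - 114 = 11642/105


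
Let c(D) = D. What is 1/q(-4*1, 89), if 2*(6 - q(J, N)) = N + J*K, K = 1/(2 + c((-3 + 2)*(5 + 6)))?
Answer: -18/697 ≈ -0.025825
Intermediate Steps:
K = -⅑ (K = 1/(2 + (-3 + 2)*(5 + 6)) = 1/(2 - 1*11) = 1/(2 - 11) = 1/(-9) = -⅑ ≈ -0.11111)
q(J, N) = 6 - N/2 + J/18 (q(J, N) = 6 - (N + J*(-⅑))/2 = 6 - (N - J/9)/2 = 6 + (-N/2 + J/18) = 6 - N/2 + J/18)
1/q(-4*1, 89) = 1/(6 - ½*89 + (-4*1)/18) = 1/(6 - 89/2 + (1/18)*(-4)) = 1/(6 - 89/2 - 2/9) = 1/(-697/18) = -18/697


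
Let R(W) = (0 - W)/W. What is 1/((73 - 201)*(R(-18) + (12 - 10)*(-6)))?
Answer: 1/1664 ≈ 0.00060096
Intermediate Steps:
R(W) = -1 (R(W) = (-W)/W = -1)
1/((73 - 201)*(R(-18) + (12 - 10)*(-6))) = 1/((73 - 201)*(-1 + (12 - 10)*(-6))) = 1/(-128*(-1 + 2*(-6))) = 1/(-128*(-1 - 12)) = 1/(-128*(-13)) = 1/1664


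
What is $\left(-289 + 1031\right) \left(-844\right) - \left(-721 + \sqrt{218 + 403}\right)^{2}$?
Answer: $-1146710 + 4326 \sqrt{69} \approx -1.1108 \cdot 10^{6}$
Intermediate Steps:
$\left(-289 + 1031\right) \left(-844\right) - \left(-721 + \sqrt{218 + 403}\right)^{2} = 742 \left(-844\right) - \left(-721 + \sqrt{621}\right)^{2} = -626248 - \left(-721 + 3 \sqrt{69}\right)^{2}$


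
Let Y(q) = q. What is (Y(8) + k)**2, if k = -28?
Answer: 400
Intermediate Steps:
(Y(8) + k)**2 = (8 - 28)**2 = (-20)**2 = 400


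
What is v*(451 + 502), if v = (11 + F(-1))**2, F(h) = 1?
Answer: 137232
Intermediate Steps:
v = 144 (v = (11 + 1)**2 = 12**2 = 144)
v*(451 + 502) = 144*(451 + 502) = 144*953 = 137232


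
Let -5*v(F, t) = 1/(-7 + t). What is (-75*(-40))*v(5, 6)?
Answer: 600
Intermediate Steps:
v(F, t) = -1/(5*(-7 + t))
(-75*(-40))*v(5, 6) = (-75*(-40))*(-1/(-35 + 5*6)) = 3000*(-1/(-35 + 30)) = 3000*(-1/(-5)) = 3000*(-1*(-⅕)) = 3000*(⅕) = 600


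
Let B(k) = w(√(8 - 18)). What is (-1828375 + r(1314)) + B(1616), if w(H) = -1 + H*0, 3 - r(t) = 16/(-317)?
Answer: -579594225/317 ≈ -1.8284e+6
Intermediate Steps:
r(t) = 967/317 (r(t) = 3 - 16/(-317) = 3 - 16*(-1)/317 = 3 - 1*(-16/317) = 3 + 16/317 = 967/317)
w(H) = -1 (w(H) = -1 + 0 = -1)
B(k) = -1
(-1828375 + r(1314)) + B(1616) = (-1828375 + 967/317) - 1 = -579593908/317 - 1 = -579594225/317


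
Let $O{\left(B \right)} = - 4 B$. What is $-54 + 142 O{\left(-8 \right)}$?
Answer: $4490$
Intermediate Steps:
$-54 + 142 O{\left(-8 \right)} = -54 + 142 \left(\left(-4\right) \left(-8\right)\right) = -54 + 142 \cdot 32 = -54 + 4544 = 4490$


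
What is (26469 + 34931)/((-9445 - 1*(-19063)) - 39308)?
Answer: -6140/2969 ≈ -2.0680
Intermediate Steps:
(26469 + 34931)/((-9445 - 1*(-19063)) - 39308) = 61400/((-9445 + 19063) - 39308) = 61400/(9618 - 39308) = 61400/(-29690) = 61400*(-1/29690) = -6140/2969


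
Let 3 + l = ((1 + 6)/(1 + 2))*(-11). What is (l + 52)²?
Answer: 4900/9 ≈ 544.44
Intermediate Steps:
l = -86/3 (l = -3 + ((1 + 6)/(1 + 2))*(-11) = -3 + (7/3)*(-11) = -3 - 77/3 = -86/3 ≈ -28.667)
(l + 52)² = (-86/3 + 52)² = (70/3)² = 4900/9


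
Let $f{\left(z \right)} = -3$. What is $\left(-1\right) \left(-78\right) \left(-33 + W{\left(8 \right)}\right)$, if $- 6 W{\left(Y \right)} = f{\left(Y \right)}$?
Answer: $-2535$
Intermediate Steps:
$W{\left(Y \right)} = \frac{1}{2}$ ($W{\left(Y \right)} = \left(- \frac{1}{6}\right) \left(-3\right) = \frac{1}{2}$)
$\left(-1\right) \left(-78\right) \left(-33 + W{\left(8 \right)}\right) = \left(-1\right) \left(-78\right) \left(-33 + \frac{1}{2}\right) = 78 \left(- \frac{65}{2}\right) = -2535$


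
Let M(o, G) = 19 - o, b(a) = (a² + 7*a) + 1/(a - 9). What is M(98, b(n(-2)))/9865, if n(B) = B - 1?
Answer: -79/9865 ≈ -0.0080081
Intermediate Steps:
n(B) = -1 + B
b(a) = a² + 1/(-9 + a) + 7*a (b(a) = (a² + 7*a) + 1/(-9 + a) = a² + 1/(-9 + a) + 7*a)
M(98, b(n(-2)))/9865 = (19 - 1*98)/9865 = (19 - 98)*(1/9865) = -79*1/9865 = -79/9865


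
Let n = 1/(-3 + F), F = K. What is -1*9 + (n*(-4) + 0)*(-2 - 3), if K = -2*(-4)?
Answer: -5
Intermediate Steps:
K = 8
F = 8
n = ⅕ (n = 1/(-3 + 8) = 1/5 = ⅕ ≈ 0.20000)
-1*9 + (n*(-4) + 0)*(-2 - 3) = -1*9 + ((⅕)*(-4) + 0)*(-2 - 3) = -9 + (-⅘ + 0)*(-5) = -9 - ⅘*(-5) = -9 + 4 = -5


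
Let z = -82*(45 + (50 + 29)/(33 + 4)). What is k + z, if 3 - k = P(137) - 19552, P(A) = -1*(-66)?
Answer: 578085/37 ≈ 15624.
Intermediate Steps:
P(A) = 66
k = 19489 (k = 3 - (66 - 19552) = 3 - 1*(-19486) = 3 + 19486 = 19489)
z = -143008/37 (z = -82*(45 + 79/37) = -82*1744/37 = -143008/37 ≈ -3865.1)
k + z = 19489 - 143008/37 = 578085/37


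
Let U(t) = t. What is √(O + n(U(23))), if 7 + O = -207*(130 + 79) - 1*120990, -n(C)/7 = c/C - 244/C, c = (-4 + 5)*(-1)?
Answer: 3*I*√9650455/23 ≈ 405.2*I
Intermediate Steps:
c = -1 (c = 1*(-1) = -1)
n(C) = 1715/C (n(C) = -7*(-1/C - 244/C) = -(-1715)/C = 1715/C)
O = -164260 (O = -7 + (-207*(130 + 79) - 1*120990) = -7 + (-207*209 - 120990) = -7 + (-43263 - 120990) = -7 - 164253 = -164260)
√(O + n(U(23))) = √(-164260 + 1715/23) = √(-3776265/23) = 3*I*√9650455/23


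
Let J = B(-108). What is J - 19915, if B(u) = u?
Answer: -20023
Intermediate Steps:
J = -108
J - 19915 = -108 - 19915 = -20023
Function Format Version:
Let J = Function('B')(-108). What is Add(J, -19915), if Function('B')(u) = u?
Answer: -20023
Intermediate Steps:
J = -108
Add(J, -19915) = Add(-108, -19915) = -20023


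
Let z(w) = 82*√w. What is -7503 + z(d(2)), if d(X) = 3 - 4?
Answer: -7503 + 82*I ≈ -7503.0 + 82.0*I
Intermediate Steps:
d(X) = -1
-7503 + z(d(2)) = -7503 + 82*√(-1) = -7503 + 82*I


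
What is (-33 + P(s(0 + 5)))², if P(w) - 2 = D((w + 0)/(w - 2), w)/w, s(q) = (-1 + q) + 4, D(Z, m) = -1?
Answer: 62001/64 ≈ 968.77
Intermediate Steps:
s(q) = 3 + q
P(w) = 2 - 1/w
(-33 + P(s(0 + 5)))² = (-33 + (2 - 1/(3 + (0 + 5))))² = (-33 + (2 - 1/(3 + 5)))² = (-33 + (2 - 1/8))² = (-33 + (2 - 1*⅛))² = (-33 + (2 - ⅛))² = (-33 + 15/8)² = (-249/8)² = 62001/64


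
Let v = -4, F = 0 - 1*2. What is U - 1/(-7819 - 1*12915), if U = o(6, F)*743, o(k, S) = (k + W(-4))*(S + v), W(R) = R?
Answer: -184864343/20734 ≈ -8916.0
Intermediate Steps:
F = -2 (F = 0 - 2 = -2)
o(k, S) = (-4 + S)*(-4 + k) (o(k, S) = (k - 4)*(S - 4) = (-4 + k)*(-4 + S) = (-4 + S)*(-4 + k))
U = -8916 (U = (16 - 4*(-2) - 4*6 - 2*6)*743 = (16 + 8 - 24 - 12)*743 = -12*743 = -8916)
U - 1/(-7819 - 1*12915) = -8916 - 1/(-7819 - 1*12915) = -8916 - 1/(-7819 - 12915) = -8916 - 1/(-20734) = -8916 - 1*(-1/20734) = -8916 + 1/20734 = -184864343/20734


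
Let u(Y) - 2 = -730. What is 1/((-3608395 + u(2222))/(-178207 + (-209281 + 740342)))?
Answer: -117618/1203041 ≈ -0.097767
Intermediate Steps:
u(Y) = -728 (u(Y) = 2 - 730 = -728)
1/((-3608395 + u(2222))/(-178207 + (-209281 + 740342))) = 1/((-3608395 - 728)/(-178207 + (-209281 + 740342))) = 1/(-3609123/(-178207 + 531061)) = 1/(-3609123/352854) = 1/(-3609123*1/352854) = 1/(-1203041/117618) = -117618/1203041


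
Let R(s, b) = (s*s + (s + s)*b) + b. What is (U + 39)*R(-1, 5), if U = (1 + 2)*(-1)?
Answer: -144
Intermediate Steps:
R(s, b) = b + s**2 + 2*b*s (R(s, b) = (s**2 + (2*s)*b) + b = (s**2 + 2*b*s) + b = b + s**2 + 2*b*s)
U = -3 (U = 3*(-1) = -3)
(U + 39)*R(-1, 5) = (-3 + 39)*(5 + (-1)**2 + 2*5*(-1)) = 36*(5 + 1 - 10) = 36*(-4) = -144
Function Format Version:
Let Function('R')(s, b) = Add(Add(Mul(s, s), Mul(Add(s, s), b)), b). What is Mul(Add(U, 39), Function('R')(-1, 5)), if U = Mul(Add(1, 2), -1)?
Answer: -144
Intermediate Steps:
Function('R')(s, b) = Add(b, Pow(s, 2), Mul(2, b, s)) (Function('R')(s, b) = Add(Add(Pow(s, 2), Mul(Mul(2, s), b)), b) = Add(Add(Pow(s, 2), Mul(2, b, s)), b) = Add(b, Pow(s, 2), Mul(2, b, s)))
U = -3 (U = Mul(3, -1) = -3)
Mul(Add(U, 39), Function('R')(-1, 5)) = Mul(Add(-3, 39), Add(5, Pow(-1, 2), Mul(2, 5, -1))) = Mul(36, Add(5, 1, -10)) = Mul(36, -4) = -144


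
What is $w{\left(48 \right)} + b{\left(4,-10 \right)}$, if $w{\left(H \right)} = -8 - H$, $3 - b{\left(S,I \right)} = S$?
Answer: $-57$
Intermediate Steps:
$b{\left(S,I \right)} = 3 - S$
$w{\left(48 \right)} + b{\left(4,-10 \right)} = \left(-8 - 48\right) + \left(3 - 4\right) = -56 - 1 = -57$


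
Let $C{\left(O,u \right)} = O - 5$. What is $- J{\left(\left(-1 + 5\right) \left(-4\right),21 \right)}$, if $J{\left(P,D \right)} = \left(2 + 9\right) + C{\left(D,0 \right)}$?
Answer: $-27$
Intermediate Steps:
$C{\left(O,u \right)} = -5 + O$ ($C{\left(O,u \right)} = O - 5 = -5 + O$)
$J{\left(P,D \right)} = 6 + D$ ($J{\left(P,D \right)} = \left(2 + 9\right) + \left(-5 + D\right) = 11 + \left(-5 + D\right) = 6 + D$)
$- J{\left(\left(-1 + 5\right) \left(-4\right),21 \right)} = - (6 + 21) = \left(-1\right) 27 = -27$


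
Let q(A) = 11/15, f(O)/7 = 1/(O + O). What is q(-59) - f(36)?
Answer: 229/360 ≈ 0.63611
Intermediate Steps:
f(O) = 7/(2*O) (f(O) = 7/(O + O) = 7/((2*O)) = 7*(1/(2*O)) = 7/(2*O))
q(A) = 11/15 (q(A) = 11*(1/15) = 11/15)
q(-59) - f(36) = 11/15 - 7/(2*36) = 11/15 - 1*7/72 = 11/15 - 7/72 = 229/360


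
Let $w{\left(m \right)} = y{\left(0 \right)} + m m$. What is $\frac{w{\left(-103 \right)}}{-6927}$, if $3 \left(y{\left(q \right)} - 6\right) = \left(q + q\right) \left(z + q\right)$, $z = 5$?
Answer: $- \frac{10615}{6927} \approx -1.5324$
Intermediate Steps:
$y{\left(q \right)} = 6 + \frac{2 q \left(5 + q\right)}{3}$ ($y{\left(q \right)} = 6 + \frac{\left(q + q\right) \left(5 + q\right)}{3} = 6 + \frac{2 q \left(5 + q\right)}{3}$)
$w{\left(m \right)} = 6 + m^{2}$ ($w{\left(m \right)} = \left(6 + \frac{2 \cdot 0^{2}}{3} + \frac{10}{3} \cdot 0\right) + m m = \left(6 + \frac{2}{3} \cdot 0 + 0\right) + m^{2} = \left(6 + 0 + 0\right) + m^{2} = 6 + m^{2}$)
$\frac{w{\left(-103 \right)}}{-6927} = \frac{6 + \left(-103\right)^{2}}{-6927} = \left(6 + 10609\right) \left(- \frac{1}{6927}\right) = 10615 \left(- \frac{1}{6927}\right) = - \frac{10615}{6927}$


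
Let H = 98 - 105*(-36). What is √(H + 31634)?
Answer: 2*√8878 ≈ 188.45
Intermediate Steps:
H = 3878 (H = 98 + 3780 = 3878)
√(H + 31634) = √(3878 + 31634) = √35512 = 2*√8878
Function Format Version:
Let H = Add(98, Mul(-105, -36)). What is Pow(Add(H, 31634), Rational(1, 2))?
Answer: Mul(2, Pow(8878, Rational(1, 2))) ≈ 188.45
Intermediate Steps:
H = 3878 (H = Add(98, 3780) = 3878)
Pow(Add(H, 31634), Rational(1, 2)) = Pow(Add(3878, 31634), Rational(1, 2)) = Pow(35512, Rational(1, 2)) = Mul(2, Pow(8878, Rational(1, 2)))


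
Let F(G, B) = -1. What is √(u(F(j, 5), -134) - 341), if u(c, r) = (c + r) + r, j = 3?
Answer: I*√610 ≈ 24.698*I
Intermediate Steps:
u(c, r) = c + 2*r
√(u(F(j, 5), -134) - 341) = √((-1 + 2*(-134)) - 341) = √((-1 - 268) - 341) = √(-269 - 341) = √(-610) = I*√610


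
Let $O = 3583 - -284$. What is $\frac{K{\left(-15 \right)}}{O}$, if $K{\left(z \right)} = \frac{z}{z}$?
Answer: $\frac{1}{3867} \approx 0.0002586$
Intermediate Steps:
$K{\left(z \right)} = 1$
$O = 3867$ ($O = 3583 + 284 = 3867$)
$\frac{K{\left(-15 \right)}}{O} = 1 \cdot \frac{1}{3867} = \frac{1}{3867}$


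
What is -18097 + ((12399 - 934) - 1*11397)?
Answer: -18029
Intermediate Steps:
-18097 + ((12399 - 934) - 1*11397) = -18097 + (11465 - 11397) = -18097 + 68 = -18029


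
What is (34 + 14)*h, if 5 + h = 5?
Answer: 0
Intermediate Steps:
h = 0 (h = -5 + 5 = 0)
(34 + 14)*h = (34 + 14)*0 = 48*0 = 0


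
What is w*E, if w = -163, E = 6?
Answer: -978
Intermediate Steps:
w*E = -163*6 = -978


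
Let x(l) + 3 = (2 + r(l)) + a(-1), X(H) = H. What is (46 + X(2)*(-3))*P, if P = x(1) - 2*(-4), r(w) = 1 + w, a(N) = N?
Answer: 320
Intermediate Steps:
x(l) = -1 + l (x(l) = -3 + ((2 + (1 + l)) - 1) = -3 + ((3 + l) - 1) = -3 + (2 + l) = -1 + l)
P = 8 (P = (-1 + 1) - 2*(-4) = 0 + 8 = 8)
(46 + X(2)*(-3))*P = (46 + 2*(-3))*8 = (46 - 6)*8 = 40*8 = 320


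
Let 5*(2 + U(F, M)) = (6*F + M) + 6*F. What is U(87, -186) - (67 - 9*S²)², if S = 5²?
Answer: -154455972/5 ≈ -3.0891e+7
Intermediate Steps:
S = 25
U(F, M) = -2 + M/5 + 12*F/5 (U(F, M) = -2 + ((6*F + M) + 6*F)/5 = -2 + ((M + 6*F) + 6*F)/5 = -2 + (M + 12*F)/5 = -2 + (M/5 + 12*F/5) = -2 + M/5 + 12*F/5)
U(87, -186) - (67 - 9*S²)² = (-2 + (⅕)*(-186) + (12/5)*87) - (67 - 9*25²)² = (-2 - 186/5 + 1044/5) - (67 - 9*625)² = 848/5 - (67 - 5625)² = 848/5 - 1*(-5558)² = 848/5 - 1*30891364 = 848/5 - 30891364 = -154455972/5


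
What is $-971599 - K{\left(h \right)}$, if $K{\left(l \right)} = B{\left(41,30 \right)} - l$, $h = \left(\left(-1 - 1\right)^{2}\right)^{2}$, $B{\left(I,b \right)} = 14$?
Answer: $-971597$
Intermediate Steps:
$h = 16$ ($h = \left(\left(-2\right)^{2}\right)^{2} = 4^{2} = 16$)
$K{\left(l \right)} = 14 - l$
$-971599 - K{\left(h \right)} = -971599 - \left(14 - 16\right) = -971599 - -2 = -971599 + 2 = -971597$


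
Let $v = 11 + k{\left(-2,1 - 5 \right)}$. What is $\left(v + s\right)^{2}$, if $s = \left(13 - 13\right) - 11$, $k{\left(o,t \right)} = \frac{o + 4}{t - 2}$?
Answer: $\frac{1}{9} \approx 0.11111$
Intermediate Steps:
$k{\left(o,t \right)} = \frac{4 + o}{-2 + t}$
$v = \frac{32}{3}$ ($v = 11 + \frac{4 - 2}{-2 + \left(1 - 5\right)} = 11 + \frac{1}{-2 + \left(1 - 5\right)} 2 = 11 + \frac{1}{-2 - 4} \cdot 2 = 11 + \frac{1}{-6} \cdot 2 = 11 - \frac{1}{3} = \frac{32}{3} \approx 10.667$)
$s = -11$ ($s = 0 - 11 = -11$)
$\left(v + s\right)^{2} = \left(\frac{32}{3} - 11\right)^{2} = \left(- \frac{1}{3}\right)^{2} = \frac{1}{9}$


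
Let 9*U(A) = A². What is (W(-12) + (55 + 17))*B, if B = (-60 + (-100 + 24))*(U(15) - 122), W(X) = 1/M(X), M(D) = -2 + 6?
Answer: 953122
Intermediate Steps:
M(D) = 4
W(X) = ¼ (W(X) = 1/4 = ¼)
U(A) = A²/9
B = 13192 (B = (-60 + (-100 + 24))*((⅑)*15² - 122) = (-60 - 76)*((⅑)*225 - 122) = -136*(25 - 122) = -136*(-97) = 13192)
(W(-12) + (55 + 17))*B = (¼ + (55 + 17))*13192 = (¼ + 72)*13192 = (289/4)*13192 = 953122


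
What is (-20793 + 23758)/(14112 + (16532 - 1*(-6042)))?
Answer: 2965/36686 ≈ 0.080821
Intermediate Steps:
(-20793 + 23758)/(14112 + (16532 - 1*(-6042))) = 2965/(14112 + (16532 + 6042)) = 2965/(14112 + 22574) = 2965/36686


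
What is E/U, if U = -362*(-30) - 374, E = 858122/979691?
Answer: 429061/5136519913 ≈ 8.3531e-5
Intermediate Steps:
E = 858122/979691 (E = 858122*(1/979691) = 858122/979691 ≈ 0.87591)
U = 10486 (U = 10860 - 374 = 10486)
E/U = (858122/979691)/10486 = (858122/979691)*(1/10486) = 429061/5136519913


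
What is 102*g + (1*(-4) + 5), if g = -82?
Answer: -8363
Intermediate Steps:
102*g + (1*(-4) + 5) = 102*(-82) + (1*(-4) + 5) = -8364 + (-4 + 5) = -8364 + 1 = -8363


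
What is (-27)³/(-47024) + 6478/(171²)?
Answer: 880172075/1375028784 ≈ 0.64011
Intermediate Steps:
(-27)³/(-47024) + 6478/(171²) = -19683*(-1/47024) + 6478/29241 = 19683/47024 + 6478*(1/29241) = 19683/47024 + 6478/29241 = 880172075/1375028784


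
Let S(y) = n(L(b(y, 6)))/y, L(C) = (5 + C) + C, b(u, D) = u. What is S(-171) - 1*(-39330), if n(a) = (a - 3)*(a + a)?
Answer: 6496270/171 ≈ 37990.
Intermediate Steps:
L(C) = 5 + 2*C
n(a) = 2*a*(-3 + a) (n(a) = (-3 + a)*(2*a) = 2*a*(-3 + a))
S(y) = 2*(2 + 2*y)*(5 + 2*y)/y (S(y) = (2*(5 + 2*y)*(-3 + (5 + 2*y)))/y = (2*(5 + 2*y)*(2 + 2*y))/y = (2*(2 + 2*y)*(5 + 2*y))/y = 2*(2 + 2*y)*(5 + 2*y)/y)
S(-171) - 1*(-39330) = (28 + 8*(-171) + 20/(-171)) - 1*(-39330) = (28 - 1368 + 20*(-1/171)) + 39330 = (28 - 1368 - 20/171) + 39330 = -229160/171 + 39330 = 6496270/171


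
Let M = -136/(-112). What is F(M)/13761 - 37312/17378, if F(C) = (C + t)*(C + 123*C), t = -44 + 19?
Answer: -1567152987/650988569 ≈ -2.4073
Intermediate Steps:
M = 17/14 (M = -136*(-1/112) = 17/14 ≈ 1.2143)
t = -25
F(C) = 124*C*(-25 + C) (F(C) = (C - 25)*(C + 123*C) = (-25 + C)*(124*C) = 124*C*(-25 + C))
F(M)/13761 - 37312/17378 = (124*(17/14)*(-25 + 17/14))/13761 - 37312/17378 = (124*(17/14)*(-333/14))*(1/13761) - 37312*1/17378 = -175491/49*1/13761 - 18656/8689 = -19499/74921 - 18656/8689 = -1567152987/650988569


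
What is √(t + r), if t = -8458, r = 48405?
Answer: √39947 ≈ 199.87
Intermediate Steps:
√(t + r) = √(-8458 + 48405) = √39947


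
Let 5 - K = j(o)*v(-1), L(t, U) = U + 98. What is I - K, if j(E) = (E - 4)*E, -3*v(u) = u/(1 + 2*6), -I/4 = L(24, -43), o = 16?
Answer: -2861/13 ≈ -220.08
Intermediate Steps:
L(t, U) = 98 + U
I = -220 (I = -4*(98 - 43) = -4*55 = -220)
v(u) = -u/39 (v(u) = -u/(3*(1 + 2*6)) = -u/(3*(1 + 12)) = -u/(3*13) = -u/39)
j(E) = E*(-4 + E) (j(E) = (-4 + E)*E = E*(-4 + E))
K = 1/13 (K = 5 - 16*(-4 + 16)*(-1/39*(-1)) = 5 - 16*12/39 = 5 - 192/39 = 5 - 1*64/13 = 5 - 64/13 = 1/13 ≈ 0.076923)
I - K = -220 - 1*1/13 = -220 - 1/13 = -2861/13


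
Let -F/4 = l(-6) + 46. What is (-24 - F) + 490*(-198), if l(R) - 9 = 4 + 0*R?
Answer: -96808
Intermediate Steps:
l(R) = 13 (l(R) = 9 + (4 + 0*R) = 9 + (4 + 0) = 9 + 4 = 13)
F = -236 (F = -4*(13 + 46) = -4*59 = -236)
(-24 - F) + 490*(-198) = (-24 - 1*(-236)) + 490*(-198) = (-24 + 236) - 97020 = 212 - 97020 = -96808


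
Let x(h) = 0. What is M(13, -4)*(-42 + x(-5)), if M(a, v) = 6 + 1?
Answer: -294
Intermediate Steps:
M(a, v) = 7
M(13, -4)*(-42 + x(-5)) = 7*(-42 + 0) = 7*(-42) = -294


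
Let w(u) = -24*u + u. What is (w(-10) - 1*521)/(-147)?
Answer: 97/49 ≈ 1.9796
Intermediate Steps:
w(u) = -23*u
(w(-10) - 1*521)/(-147) = (-23*(-10) - 1*521)/(-147) = -(230 - 521)/147 = -1/147*(-291) = 97/49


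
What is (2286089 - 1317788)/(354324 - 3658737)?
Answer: -107589/367157 ≈ -0.29303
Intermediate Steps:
(2286089 - 1317788)/(354324 - 3658737) = 968301/(-3304413) = 968301*(-1/3304413) = -107589/367157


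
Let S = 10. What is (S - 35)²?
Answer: 625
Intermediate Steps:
(S - 35)² = (10 - 35)² = (-25)² = 625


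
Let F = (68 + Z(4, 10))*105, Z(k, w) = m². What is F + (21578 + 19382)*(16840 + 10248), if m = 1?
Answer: 1109531725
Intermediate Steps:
Z(k, w) = 1 (Z(k, w) = 1² = 1)
F = 7245 (F = (68 + 1)*105 = 69*105 = 7245)
F + (21578 + 19382)*(16840 + 10248) = 7245 + (21578 + 19382)*(16840 + 10248) = 7245 + 40960*27088 = 7245 + 1109524480 = 1109531725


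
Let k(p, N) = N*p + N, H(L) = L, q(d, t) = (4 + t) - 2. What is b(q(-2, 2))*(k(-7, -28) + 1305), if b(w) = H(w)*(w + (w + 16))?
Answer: 141408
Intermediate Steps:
q(d, t) = 2 + t
k(p, N) = N + N*p
b(w) = w*(16 + 2*w) (b(w) = w*(w + (w + 16)) = w*(w + (16 + w)) = w*(16 + 2*w))
b(q(-2, 2))*(k(-7, -28) + 1305) = (2*(2 + 2)*(8 + (2 + 2)))*(-28*(1 - 7) + 1305) = (2*4*(8 + 4))*(-28*(-6) + 1305) = (2*4*12)*(168 + 1305) = 96*1473 = 141408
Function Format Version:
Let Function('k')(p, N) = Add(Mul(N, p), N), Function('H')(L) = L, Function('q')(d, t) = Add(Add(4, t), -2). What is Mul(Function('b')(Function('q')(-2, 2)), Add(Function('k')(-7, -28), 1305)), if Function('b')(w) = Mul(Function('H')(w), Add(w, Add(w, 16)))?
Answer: 141408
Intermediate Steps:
Function('q')(d, t) = Add(2, t)
Function('k')(p, N) = Add(N, Mul(N, p))
Function('b')(w) = Mul(w, Add(16, Mul(2, w))) (Function('b')(w) = Mul(w, Add(w, Add(w, 16))) = Mul(w, Add(w, Add(16, w))) = Mul(w, Add(16, Mul(2, w))))
Mul(Function('b')(Function('q')(-2, 2)), Add(Function('k')(-7, -28), 1305)) = Mul(Mul(2, Add(2, 2), Add(8, Add(2, 2))), Add(Mul(-28, Add(1, -7)), 1305)) = Mul(Mul(2, 4, Add(8, 4)), Add(Mul(-28, -6), 1305)) = Mul(Mul(2, 4, 12), Add(168, 1305)) = Mul(96, 1473) = 141408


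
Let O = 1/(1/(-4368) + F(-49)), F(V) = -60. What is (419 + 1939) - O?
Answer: 617991366/262081 ≈ 2358.0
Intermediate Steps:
O = -4368/262081 (O = 1/(1/(-4368) - 60) = 1/(-1/4368 - 60) = 1/(-262081/4368) = -4368/262081 ≈ -0.016667)
(419 + 1939) - O = (419 + 1939) - 1*(-4368/262081) = 2358 + 4368/262081 = 617991366/262081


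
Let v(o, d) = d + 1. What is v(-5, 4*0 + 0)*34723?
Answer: 34723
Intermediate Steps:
v(o, d) = 1 + d
v(-5, 4*0 + 0)*34723 = (1 + (4*0 + 0))*34723 = (1 + (0 + 0))*34723 = (1 + 0)*34723 = 1*34723 = 34723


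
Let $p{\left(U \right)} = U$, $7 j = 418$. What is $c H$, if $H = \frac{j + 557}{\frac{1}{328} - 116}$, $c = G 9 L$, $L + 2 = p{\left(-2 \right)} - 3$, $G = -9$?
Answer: $- \frac{114694056}{38047} \approx -3014.5$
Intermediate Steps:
$j = \frac{418}{7}$ ($j = \frac{1}{7} \cdot 418 = \frac{418}{7} \approx 59.714$)
$L = -7$ ($L = -2 - 5 = -7$)
$c = 567$ ($c = \left(-9\right) 9 \left(-7\right) = \left(-81\right) \left(-7\right) = 567$)
$H = - \frac{1415976}{266329}$ ($H = \frac{\frac{418}{7} + 557}{\frac{1}{328} - 116} = \frac{4317}{7 \left(\frac{1}{328} - 116\right)} = \frac{4317}{7 \left(- \frac{38047}{328}\right)} = \frac{4317}{7} \left(- \frac{328}{38047}\right) = - \frac{1415976}{266329} \approx -5.3166$)
$c H = 567 \left(- \frac{1415976}{266329}\right) = - \frac{114694056}{38047}$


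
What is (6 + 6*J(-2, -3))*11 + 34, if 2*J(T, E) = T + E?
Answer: -65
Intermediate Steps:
J(T, E) = E/2 + T/2 (J(T, E) = (T + E)/2 = (E + T)/2 = E/2 + T/2)
(6 + 6*J(-2, -3))*11 + 34 = (6 + 6*((1/2)*(-3) + (1/2)*(-2)))*11 + 34 = (6 + 6*(-3/2 - 1))*11 + 34 = (6 + 6*(-5/2))*11 + 34 = (6 - 15)*11 + 34 = -9*11 + 34 = -99 + 34 = -65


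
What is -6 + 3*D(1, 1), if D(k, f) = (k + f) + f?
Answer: 3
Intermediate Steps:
D(k, f) = k + 2*f (D(k, f) = (f + k) + f = k + 2*f)
-6 + 3*D(1, 1) = -6 + 3*(1 + 2*1) = -6 + 3*(1 + 2) = -6 + 3*3 = -6 + 9 = 3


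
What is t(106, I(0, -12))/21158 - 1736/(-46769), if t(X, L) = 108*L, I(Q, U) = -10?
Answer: -6890116/494769251 ≈ -0.013926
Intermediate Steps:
t(106, I(0, -12))/21158 - 1736/(-46769) = (108*(-10))/21158 - 1736/(-46769) = -1080*1/21158 - 1736*(-1/46769) = -540/10579 + 1736/46769 = -6890116/494769251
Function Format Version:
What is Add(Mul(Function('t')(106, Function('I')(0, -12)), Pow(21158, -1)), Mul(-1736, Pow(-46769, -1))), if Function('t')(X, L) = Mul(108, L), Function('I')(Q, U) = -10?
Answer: Rational(-6890116, 494769251) ≈ -0.013926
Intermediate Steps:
Add(Mul(Function('t')(106, Function('I')(0, -12)), Pow(21158, -1)), Mul(-1736, Pow(-46769, -1))) = Add(Mul(Mul(108, -10), Pow(21158, -1)), Mul(-1736, Pow(-46769, -1))) = Add(Mul(-1080, Rational(1, 21158)), Mul(-1736, Rational(-1, 46769))) = Add(Rational(-540, 10579), Rational(1736, 46769)) = Rational(-6890116, 494769251)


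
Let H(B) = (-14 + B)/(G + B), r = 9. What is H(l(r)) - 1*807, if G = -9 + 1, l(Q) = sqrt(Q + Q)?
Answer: -18514/23 + 9*sqrt(2)/23 ≈ -804.40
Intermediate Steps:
l(Q) = sqrt(2)*sqrt(Q) (l(Q) = sqrt(2*Q) = sqrt(2)*sqrt(Q))
G = -8
H(B) = (-14 + B)/(-8 + B)
H(l(r)) - 1*807 = (-14 + sqrt(2)*sqrt(9))/(-8 + sqrt(2)*sqrt(9)) - 1*807 = (-14 + sqrt(2)*3)/(-8 + sqrt(2)*3) - 807 = (-14 + 3*sqrt(2))/(-8 + 3*sqrt(2)) - 807 = -807 + (-14 + 3*sqrt(2))/(-8 + 3*sqrt(2))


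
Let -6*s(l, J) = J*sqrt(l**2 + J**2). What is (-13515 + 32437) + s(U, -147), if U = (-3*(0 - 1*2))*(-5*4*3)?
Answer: 18922 + 147*sqrt(16801)/2 ≈ 28449.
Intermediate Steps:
U = -360 (U = (-3*(0 - 2))*(-20*3) = -3*(-2)*(-60) = 6*(-60) = -360)
s(l, J) = -J*sqrt(J**2 + l**2)/6 (s(l, J) = -J*sqrt(l**2 + J**2)/6 = -J*sqrt(J**2 + l**2)/6)
(-13515 + 32437) + s(U, -147) = (-13515 + 32437) - 1/6*(-147)*sqrt((-147)**2 + (-360)**2) = 18922 - 1/6*(-147)*sqrt(21609 + 129600) = 18922 - 1/6*(-147)*sqrt(151209) = 18922 - 1/6*(-147)*3*sqrt(16801) = 18922 + 147*sqrt(16801)/2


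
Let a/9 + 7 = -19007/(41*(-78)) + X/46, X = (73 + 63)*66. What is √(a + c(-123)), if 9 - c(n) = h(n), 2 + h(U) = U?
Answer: √1130528240894/24518 ≈ 43.367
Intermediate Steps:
h(U) = -2 + U
c(n) = 11 - n (c(n) = 9 - (-2 + n) = 9 + (2 - n) = 11 - n)
X = 8976 (X = 136*66 = 8976)
a = 42824721/24518 (a = -63 + 9*(-19007/(41*(-78)) + 8976/46) = -63 + 9*(-19007/(-3198) + 8976*(1/46)) = -63 + 9*(-19007*(-1/3198) + 4488/23) = -63 + 9*(19007/3198 + 4488/23) = -63 + 9*(14789785/73554) = -63 + 44369355/24518 = 42824721/24518 ≈ 1746.7)
√(a + c(-123)) = √(42824721/24518 + (11 - 1*(-123))) = √(42824721/24518 + (11 + 123)) = √(42824721/24518 + 134) = √(46110133/24518) = √1130528240894/24518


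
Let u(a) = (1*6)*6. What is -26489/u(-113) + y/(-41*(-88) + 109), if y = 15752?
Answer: -10876949/14868 ≈ -731.57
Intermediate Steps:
u(a) = 36 (u(a) = 6*6 = 36)
-26489/u(-113) + y/(-41*(-88) + 109) = -26489/36 + 15752/(-41*(-88) + 109) = -26489*1/36 + 15752/(3608 + 109) = -26489/36 + 15752/3717 = -10876949/14868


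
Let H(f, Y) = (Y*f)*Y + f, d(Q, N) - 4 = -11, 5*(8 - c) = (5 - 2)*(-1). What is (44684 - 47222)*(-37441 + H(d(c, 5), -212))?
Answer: 893518128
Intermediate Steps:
c = 43/5 (c = 8 - (5 - 2)*(-1)/5 = 8 - 3*(-1)/5 = 8 - ⅕*(-3) = 8 + ⅗ = 43/5 ≈ 8.6000)
d(Q, N) = -7 (d(Q, N) = 4 - 11 = -7)
H(f, Y) = f + f*Y² (H(f, Y) = f*Y² + f = f + f*Y²)
(44684 - 47222)*(-37441 + H(d(c, 5), -212)) = (44684 - 47222)*(-37441 - 7*(1 + (-212)²)) = -2538*(-37441 - 7*(1 + 44944)) = -2538*(-37441 - 7*44945) = -2538*(-37441 - 314615) = -2538*(-352056) = 893518128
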